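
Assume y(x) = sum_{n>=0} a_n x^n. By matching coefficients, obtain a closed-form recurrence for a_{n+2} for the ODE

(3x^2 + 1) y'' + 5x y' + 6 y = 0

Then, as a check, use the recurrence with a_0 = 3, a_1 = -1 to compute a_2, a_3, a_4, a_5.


Substitute y = sum_n a_n x^n.
(1 + 3 x^2) y'' contributes (n+2)(n+1) a_{n+2} + 3 n(n-1) a_n at x^n.
5 x y'(x) contributes 5 n a_n at x^n.
6 y(x) contributes 6 a_n at x^n.
Matching x^n: (n+2)(n+1) a_{n+2} + (3 n(n-1) + 5 n + 6) a_n = 0.
Thus a_{n+2} = (-3 n(n-1) - 5 n - 6) / ((n+1)(n+2)) * a_n.

Check with a_0 = 3, a_1 = -1 (apply the recurrence for n = 0, 1, 2, 3): a_0 = 3, a_1 = -1, a_2 = -9, a_3 = 11/6, a_4 = 33/2, a_5 = -143/40.

a_(n+2) = (-3 n(n-1) - 5 n - 6) / ((n+1)(n+2)) * a_n; check: a_0 = 3, a_1 = -1, a_2 = -9, a_3 = 11/6, a_4 = 33/2, a_5 = -143/40


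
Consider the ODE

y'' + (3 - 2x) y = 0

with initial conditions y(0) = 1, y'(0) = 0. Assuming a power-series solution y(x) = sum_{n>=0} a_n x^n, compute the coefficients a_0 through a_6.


Ansatz: y(x) = sum_{n>=0} a_n x^n, so y'(x) = sum_{n>=1} n a_n x^(n-1) and y''(x) = sum_{n>=2} n(n-1) a_n x^(n-2).
Substitute into P(x) y'' + Q(x) y' + R(x) y = 0 with P(x) = 1, Q(x) = 0, R(x) = 3 - 2x, and match powers of x.
Initial conditions: a_0 = 1, a_1 = 0.
Setting the coefficient of each power of x to zero and solving order by order (substituting the coefficients already found):
  x^0: 2 a_2 + 3 a_0 = 0  ->  2 a_2 = -3 a_0 = -3  ->  a_2 = -3/2
  x^1: 6 a_3 + 3 a_1 - 2 a_0 = 0  ->  6 a_3 = -3 a_1 + 2 a_0 = 2  ->  a_3 = 1/3
  x^2: 12 a_4 + 3 a_2 - 2 a_1 = 0  ->  12 a_4 = -3 a_2 + 2 a_1 = 9/2  ->  a_4 = 3/8
  x^3: 20 a_5 + 3 a_3 - 2 a_2 = 0  ->  20 a_5 = -3 a_3 + 2 a_2 = -4  ->  a_5 = -1/5
  x^4: 30 a_6 + 3 a_4 - 2 a_3 = 0  ->  30 a_6 = -3 a_4 + 2 a_3 = -11/24  ->  a_6 = -11/720
Truncated series: y(x) = 1 - (3/2) x^2 + (1/3) x^3 + (3/8) x^4 - (1/5) x^5 - (11/720) x^6 + O(x^7).

a_0 = 1; a_1 = 0; a_2 = -3/2; a_3 = 1/3; a_4 = 3/8; a_5 = -1/5; a_6 = -11/720


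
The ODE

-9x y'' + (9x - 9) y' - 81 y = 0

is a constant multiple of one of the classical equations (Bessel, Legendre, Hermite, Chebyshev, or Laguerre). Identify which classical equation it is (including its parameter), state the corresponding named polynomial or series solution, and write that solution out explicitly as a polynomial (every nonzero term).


All three coefficients share the factor -9; dividing through by -9 gives  x y'' + (1 - x) y' + 9 y = 0.
This matches the Laguerre equation x y'' + (1 - x) y' + n y = 0 with n = 9; the polynomial solution is L_9(x).
With y = sum_k a_k x^k, matching x^k gives (k+1)k a_{k+1} + (k+1) a_{k+1} - k a_k + n a_k = 0, i.e. (k+1)^2 a_{k+1} = (k - n) a_k = (k - 9) a_k. The right side vanishes at k = 9, so the series terminates at degree 9.
Standard normalization L_n(0) = 1 gives a_0 = 1. Work upward with a_{k+1} = (k - 9) a_k / (k+1)^2:
  a_1 = (0 - 9)(1) / 1^2 = -9/1 = -9
  a_2 = (1 - 9)(-9) / 2^2 = 72/4 = 18
  a_3 = (2 - 9)(18) / 3^2 = -126/9 = -14
  a_4 = (3 - 9)(-14) / 4^2 = 84/16 = 21/4
  a_5 = (4 - 9)(21/4) / 5^2 = (-105/4)/25 = -21/20
  a_6 = (5 - 9)(-21/20) / 6^2 = (21/5)/36 = 7/60
  a_7 = (6 - 9)(7/60) / 7^2 = (-7/20)/49 = -1/140
  a_8 = (7 - 9)(-1/140) / 8^2 = (1/70)/64 = 1/4480
  a_9 = (8 - 9)(1/4480) / 9^2 = (-1/4480)/81 = -1/362880
Hence L_9(x) = -x^9/362880 + x^8/4480 - x^7/140 + 7 x^6/60 - 21 x^5/20 + 21 x^4/4 - 14 x^3 + 18 x^2 - 9 x + 1.

L_9(x); series = -x^9/362880 + x^8/4480 - x^7/140 + 7 x^6/60 - 21 x^5/20 + 21 x^4/4 - 14 x^3 + 18 x^2 - 9 x + 1


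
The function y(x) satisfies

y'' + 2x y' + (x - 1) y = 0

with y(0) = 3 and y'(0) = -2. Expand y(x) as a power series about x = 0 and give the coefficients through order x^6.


Ansatz: y(x) = sum_{n>=0} a_n x^n, so y'(x) = sum_{n>=1} n a_n x^(n-1) and y''(x) = sum_{n>=2} n(n-1) a_n x^(n-2).
Substitute into P(x) y'' + Q(x) y' + R(x) y = 0 with P(x) = 1, Q(x) = 2x, R(x) = x - 1, and match powers of x.
Initial conditions: a_0 = 3, a_1 = -2.
Setting the coefficient of each power of x to zero and solving order by order (substituting the coefficients already found):
  x^0: 2 a_2 - a_0 = 0  ->  2 a_2 = a_0 = 3  ->  a_2 = 3/2
  x^1: 6 a_3 + a_1 + a_0 = 0  ->  6 a_3 = -a_1 - a_0 = -1  ->  a_3 = -1/6
  x^2: 12 a_4 + 3 a_2 + a_1 = 0  ->  12 a_4 = -3 a_2 - a_1 = -5/2  ->  a_4 = -5/24
  x^3: 20 a_5 + 5 a_3 + a_2 = 0  ->  20 a_5 = -5 a_3 - a_2 = -2/3  ->  a_5 = -1/30
  x^4: 30 a_6 + 7 a_4 + a_3 = 0  ->  30 a_6 = -7 a_4 - a_3 = 13/8  ->  a_6 = 13/240
Truncated series: y(x) = 3 - 2 x + (3/2) x^2 - (1/6) x^3 - (5/24) x^4 - (1/30) x^5 + (13/240) x^6 + O(x^7).

a_0 = 3; a_1 = -2; a_2 = 3/2; a_3 = -1/6; a_4 = -5/24; a_5 = -1/30; a_6 = 13/240


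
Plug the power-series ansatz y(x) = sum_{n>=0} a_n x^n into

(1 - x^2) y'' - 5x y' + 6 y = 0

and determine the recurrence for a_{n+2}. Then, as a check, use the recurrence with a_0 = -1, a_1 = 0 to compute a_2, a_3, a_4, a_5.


Substitute y = sum_n a_n x^n.
(1 - 1 x^2) y'' contributes (n+2)(n+1) a_{n+2} - n(n-1) a_n at x^n.
-5 x y'(x) contributes -5 n a_n at x^n.
6 y(x) contributes 6 a_n at x^n.
Matching x^n: (n+2)(n+1) a_{n+2} + (-n(n-1) - 5 n + 6) a_n = 0.
Thus a_{n+2} = (n(n-1) + 5 n - 6) / ((n+1)(n+2)) * a_n.

Check with a_0 = -1, a_1 = 0 (apply the recurrence for n = 0, 1, 2, 3): a_0 = -1, a_1 = 0, a_2 = 3, a_3 = 0, a_4 = 3/2, a_5 = 0.

a_(n+2) = (n(n-1) + 5 n - 6) / ((n+1)(n+2)) * a_n; check: a_0 = -1, a_1 = 0, a_2 = 3, a_3 = 0, a_4 = 3/2, a_5 = 0


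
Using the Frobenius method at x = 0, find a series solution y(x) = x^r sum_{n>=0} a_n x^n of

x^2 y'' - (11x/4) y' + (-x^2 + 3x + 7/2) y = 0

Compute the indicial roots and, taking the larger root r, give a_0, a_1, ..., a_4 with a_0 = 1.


Write in Frobenius form y'' + (p(x)/x) y' + (q(x)/x^2) y = 0:
  p(x) = -11/4,  q(x) = -x^2 + 3x + 7/2.
Indicial equation: r(r-1) + (-11/4) r + (7/2) = 0 -> roots r_1 = 2, r_2 = 7/4.
Take r = r_1 = 2. Let y(x) = x^r sum_{n>=0} a_n x^n with a_0 = 1.
Substitute y = x^r sum a_n x^n and match x^{r+n}. The recurrence is
  D(n) a_n + 3 a_{n-1} - 1 a_{n-2} = 0,  where D(n) = (r+n)(r+n-1) + (-11/4)(r+n) + (7/2).
  a_n = [-3 a_{n-1} + 1 a_{n-2}] / D(n).
Since the indicial polynomial factors as (r - r_1)(r - r_2), D(n) = (r_1 + n - r_1)(r_1 + n - r_2) = n(n + 1/4).
Evaluating step by step (a_0 = 1):
  n = 1: D(1) = 1(1 + 1/4) = 5/4; numerator = -3(1) = -3; a_1 = (-3)/(5/4) = -12/5
  n = 2: D(2) = 2(2 + 1/4) = 9/2; numerator = -3(-12/5) + 1(1) = 41/5; a_2 = (41/5)/(9/2) = 82/45
  n = 3: D(3) = 3(3 + 1/4) = 39/4; numerator = -3(82/45) + 1(-12/5) = -118/15; a_3 = (-118/15)/(39/4) = -472/585
  n = 4: D(4) = 4(4 + 1/4) = 17; numerator = -3(-472/585) + 1(82/45) = 2482/585; a_4 = (2482/585)/(17) = 146/585

r = 2; a_0 = 1; a_1 = -12/5; a_2 = 82/45; a_3 = -472/585; a_4 = 146/585


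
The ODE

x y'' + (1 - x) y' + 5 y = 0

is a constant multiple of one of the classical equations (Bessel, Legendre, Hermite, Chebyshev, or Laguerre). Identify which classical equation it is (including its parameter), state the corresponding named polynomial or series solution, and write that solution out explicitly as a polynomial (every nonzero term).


The equation is already in a standard form:  x y'' + (1 - x) y' + 5 y = 0.
This matches the Laguerre equation x y'' + (1 - x) y' + n y = 0 with n = 5; the polynomial solution is L_5(x).
With y = sum_k a_k x^k, matching x^k gives (k+1)k a_{k+1} + (k+1) a_{k+1} - k a_k + n a_k = 0, i.e. (k+1)^2 a_{k+1} = (k - n) a_k = (k - 5) a_k. The right side vanishes at k = 5, so the series terminates at degree 5.
Standard normalization L_n(0) = 1 gives a_0 = 1. Work upward with a_{k+1} = (k - 5) a_k / (k+1)^2:
  a_1 = (0 - 5)(1) / 1^2 = -5/1 = -5
  a_2 = (1 - 5)(-5) / 2^2 = 20/4 = 5
  a_3 = (2 - 5)(5) / 3^2 = -15/9 = -5/3
  a_4 = (3 - 5)(-5/3) / 4^2 = (10/3)/16 = 5/24
  a_5 = (4 - 5)(5/24) / 5^2 = (-5/24)/25 = -1/120
Hence L_5(x) = -x^5/120 + 5 x^4/24 - 5 x^3/3 + 5 x^2 - 5 x + 1.

L_5(x); series = -x^5/120 + 5 x^4/24 - 5 x^3/3 + 5 x^2 - 5 x + 1


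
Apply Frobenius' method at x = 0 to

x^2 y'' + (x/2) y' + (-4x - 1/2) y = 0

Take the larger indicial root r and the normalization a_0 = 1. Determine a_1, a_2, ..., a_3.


Write in Frobenius form y'' + (p(x)/x) y' + (q(x)/x^2) y = 0:
  p(x) = 1/2,  q(x) = -4x - 1/2.
Indicial equation: r(r-1) + (1/2) r + (-1/2) = 0 -> roots r_1 = 1, r_2 = -1/2.
Take r = r_1 = 1. Let y(x) = x^r sum_{n>=0} a_n x^n with a_0 = 1.
Substitute y = x^r sum a_n x^n and match x^{r+n}. The recurrence is
  D(n) a_n - 4 a_{n-1} = 0,  where D(n) = (r+n)(r+n-1) + (1/2)(r+n) + (-1/2).
  a_n = 4 / D(n) * a_{n-1}.
Since the indicial polynomial factors as (r - r_1)(r - r_2), D(n) = (r_1 + n - r_1)(r_1 + n - r_2) = n(n + 3/2).
Evaluating step by step (a_0 = 1):
  n = 1: D(1) = 1(1 + 3/2) = 5/2; numerator = 4(1) = 4; a_1 = (4)/(5/2) = 8/5
  n = 2: D(2) = 2(2 + 3/2) = 7; numerator = 4(8/5) = 32/5; a_2 = (32/5)/(7) = 32/35
  n = 3: D(3) = 3(3 + 3/2) = 27/2; numerator = 4(32/35) = 128/35; a_3 = (128/35)/(27/2) = 256/945

r = 1; a_0 = 1; a_1 = 8/5; a_2 = 32/35; a_3 = 256/945


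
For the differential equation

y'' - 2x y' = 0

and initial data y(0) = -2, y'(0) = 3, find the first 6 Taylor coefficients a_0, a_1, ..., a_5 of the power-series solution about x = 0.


Ansatz: y(x) = sum_{n>=0} a_n x^n, so y'(x) = sum_{n>=1} n a_n x^(n-1) and y''(x) = sum_{n>=2} n(n-1) a_n x^(n-2).
Substitute into P(x) y'' + Q(x) y' + R(x) y = 0 with P(x) = 1, Q(x) = -2x, R(x) = 0, and match powers of x.
Initial conditions: a_0 = -2, a_1 = 3.
Setting the coefficient of each power of x to zero and solving order by order (substituting the coefficients already found):
  x^0: 2 a_2 = 0  ->  a_2 = 0
  x^1: 6 a_3 - 2 a_1 = 0  ->  6 a_3 = 2 a_1 = 6  ->  a_3 = 1
  x^2: 12 a_4 - 4 a_2 = 0  ->  12 a_4 = 4 a_2 = 0  ->  a_4 = 0
  x^3: 20 a_5 - 6 a_3 = 0  ->  20 a_5 = 6 a_3 = 6  ->  a_5 = 3/10
Truncated series: y(x) = -2 + 3 x + x^3 + (3/10) x^5 + O(x^6).

a_0 = -2; a_1 = 3; a_2 = 0; a_3 = 1; a_4 = 0; a_5 = 3/10


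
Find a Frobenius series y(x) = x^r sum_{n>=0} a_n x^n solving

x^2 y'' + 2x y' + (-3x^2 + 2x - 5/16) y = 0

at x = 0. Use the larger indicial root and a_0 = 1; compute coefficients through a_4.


Write in Frobenius form y'' + (p(x)/x) y' + (q(x)/x^2) y = 0:
  p(x) = 2,  q(x) = -3x^2 + 2x - 5/16.
Indicial equation: r(r-1) + (2) r + (-5/16) = 0 -> roots r_1 = 1/4, r_2 = -5/4.
Take r = r_1 = 1/4. Let y(x) = x^r sum_{n>=0} a_n x^n with a_0 = 1.
Substitute y = x^r sum a_n x^n and match x^{r+n}. The recurrence is
  D(n) a_n + 2 a_{n-1} - 3 a_{n-2} = 0,  where D(n) = (r+n)(r+n-1) + (2)(r+n) + (-5/16).
  a_n = [-2 a_{n-1} + 3 a_{n-2}] / D(n).
Since the indicial polynomial factors as (r - r_1)(r - r_2), D(n) = (r_1 + n - r_1)(r_1 + n - r_2) = n(n + 3/2).
Evaluating step by step (a_0 = 1):
  n = 1: D(1) = 1(1 + 3/2) = 5/2; numerator = -2(1) = -2; a_1 = (-2)/(5/2) = -4/5
  n = 2: D(2) = 2(2 + 3/2) = 7; numerator = -2(-4/5) + 3(1) = 23/5; a_2 = (23/5)/(7) = 23/35
  n = 3: D(3) = 3(3 + 3/2) = 27/2; numerator = -2(23/35) + 3(-4/5) = -26/7; a_3 = (-26/7)/(27/2) = -52/189
  n = 4: D(4) = 4(4 + 3/2) = 22; numerator = -2(-52/189) + 3(23/35) = 2383/945; a_4 = (2383/945)/(22) = 2383/20790

r = 1/4; a_0 = 1; a_1 = -4/5; a_2 = 23/35; a_3 = -52/189; a_4 = 2383/20790


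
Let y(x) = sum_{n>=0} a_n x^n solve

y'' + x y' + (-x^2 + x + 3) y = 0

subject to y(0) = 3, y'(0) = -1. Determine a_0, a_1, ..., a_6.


Ansatz: y(x) = sum_{n>=0} a_n x^n, so y'(x) = sum_{n>=1} n a_n x^(n-1) and y''(x) = sum_{n>=2} n(n-1) a_n x^(n-2).
Substitute into P(x) y'' + Q(x) y' + R(x) y = 0 with P(x) = 1, Q(x) = x, R(x) = -x^2 + x + 3, and match powers of x.
Initial conditions: a_0 = 3, a_1 = -1.
Setting the coefficient of each power of x to zero and solving order by order (substituting the coefficients already found):
  x^0: 2 a_2 + 3 a_0 = 0  ->  2 a_2 = -3 a_0 = -9  ->  a_2 = -9/2
  x^1: 6 a_3 + 4 a_1 + a_0 = 0  ->  6 a_3 = -4 a_1 - a_0 = 1  ->  a_3 = 1/6
  x^2: 12 a_4 + 5 a_2 + a_1 - a_0 = 0  ->  12 a_4 = -5 a_2 - a_1 + a_0 = 53/2  ->  a_4 = 53/24
  x^3: 20 a_5 + 6 a_3 + a_2 - a_1 = 0  ->  20 a_5 = -6 a_3 - a_2 + a_1 = 5/2  ->  a_5 = 1/8
  x^4: 30 a_6 + 7 a_4 + a_3 - a_2 = 0  ->  30 a_6 = -7 a_4 - a_3 + a_2 = -161/8  ->  a_6 = -161/240
Truncated series: y(x) = 3 - x - (9/2) x^2 + (1/6) x^3 + (53/24) x^4 + (1/8) x^5 - (161/240) x^6 + O(x^7).

a_0 = 3; a_1 = -1; a_2 = -9/2; a_3 = 1/6; a_4 = 53/24; a_5 = 1/8; a_6 = -161/240


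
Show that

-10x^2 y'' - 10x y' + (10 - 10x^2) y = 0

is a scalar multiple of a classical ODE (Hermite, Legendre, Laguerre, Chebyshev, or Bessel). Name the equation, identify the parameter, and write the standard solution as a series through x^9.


All three coefficients share the factor -10; dividing through by -10 gives  x^2 y'' + x y' + (x^2 - 1) y = 0.
This matches the Bessel equation x^2 y'' + x y' + (x^2 - nu^2) y = 0 with nu^2 = 1, so nu = 1; the solution bounded at x = 0 is J_1(x).
Frobenius at x = 0: indicial roots ±nu; for r = nu the recurrence k(k + 2nu) c_k = -c_{k-2} gives the standard series J_nu(x) = sum_{k>=0} (-1)^k / (k! (k+nu)!) (x/2)^(2k+nu). Evaluate the first 5 terms:
  k = 0: (-1)^0 / (0! * 1! * 2^1) x^1 = 1/(1*1*2) x^1 = (1/2) x^1
  k = 1: (-1)^1 / (1! * 2! * 2^3) x^3 = -1/(1*2*8) x^3 = (-1/16) x^3
  k = 2: (-1)^2 / (2! * 3! * 2^5) x^5 = 1/(2*6*32) x^5 = (1/384) x^5
  k = 3: (-1)^3 / (3! * 4! * 2^7) x^7 = -1/(6*24*128) x^7 = (-1/18432) x^7
  k = 4: (-1)^4 / (4! * 5! * 2^9) x^9 = 1/(24*120*512) x^9 = (1/1474560) x^9
Hence J_1(x) = x^9/1474560 - x^7/18432 + x^5/384 - x^3/16 + x/2 + ....

J_1(x); series = x^9/1474560 - x^7/18432 + x^5/384 - x^3/16 + x/2


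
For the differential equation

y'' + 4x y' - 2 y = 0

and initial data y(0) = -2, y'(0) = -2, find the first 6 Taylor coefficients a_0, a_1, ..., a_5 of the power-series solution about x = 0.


Ansatz: y(x) = sum_{n>=0} a_n x^n, so y'(x) = sum_{n>=1} n a_n x^(n-1) and y''(x) = sum_{n>=2} n(n-1) a_n x^(n-2).
Substitute into P(x) y'' + Q(x) y' + R(x) y = 0 with P(x) = 1, Q(x) = 4x, R(x) = -2, and match powers of x.
Initial conditions: a_0 = -2, a_1 = -2.
Setting the coefficient of each power of x to zero and solving order by order (substituting the coefficients already found):
  x^0: 2 a_2 - 2 a_0 = 0  ->  2 a_2 = 2 a_0 = -4  ->  a_2 = -2
  x^1: 6 a_3 + 2 a_1 = 0  ->  6 a_3 = -2 a_1 = 4  ->  a_3 = 2/3
  x^2: 12 a_4 + 6 a_2 = 0  ->  12 a_4 = -6 a_2 = 12  ->  a_4 = 1
  x^3: 20 a_5 + 10 a_3 = 0  ->  20 a_5 = -10 a_3 = -20/3  ->  a_5 = -1/3
Truncated series: y(x) = -2 - 2 x - 2 x^2 + (2/3) x^3 + x^4 - (1/3) x^5 + O(x^6).

a_0 = -2; a_1 = -2; a_2 = -2; a_3 = 2/3; a_4 = 1; a_5 = -1/3


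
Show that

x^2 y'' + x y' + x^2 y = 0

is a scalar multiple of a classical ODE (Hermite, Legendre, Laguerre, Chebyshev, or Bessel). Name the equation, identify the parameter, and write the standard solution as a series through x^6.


The equation is already in a standard form:  x^2 y'' + x y' + x^2 y = 0.
This matches the Bessel equation x^2 y'' + x y' + (x^2 - nu^2) y = 0 with nu^2 = 0, so nu = 0; the solution bounded at x = 0 is J_0(x).
Frobenius at x = 0: indicial roots ±nu; for r = nu the recurrence k(k + 2nu) c_k = -c_{k-2} gives the standard series J_nu(x) = sum_{k>=0} (-1)^k / (k! (k+nu)!) (x/2)^(2k+nu). Evaluate the first 4 terms:
  k = 0: (-1)^0 / (0! * 0! * 2^0) x^0 = 1/(1*1*1) x^0 = (1) x^0
  k = 1: (-1)^1 / (1! * 1! * 2^2) x^2 = -1/(1*1*4) x^2 = (-1/4) x^2
  k = 2: (-1)^2 / (2! * 2! * 2^4) x^4 = 1/(2*2*16) x^4 = (1/64) x^4
  k = 3: (-1)^3 / (3! * 3! * 2^6) x^6 = -1/(6*6*64) x^6 = (-1/2304) x^6
Hence J_0(x) = -x^6/2304 + x^4/64 - x^2/4 + 1 + ....

J_0(x); series = -x^6/2304 + x^4/64 - x^2/4 + 1


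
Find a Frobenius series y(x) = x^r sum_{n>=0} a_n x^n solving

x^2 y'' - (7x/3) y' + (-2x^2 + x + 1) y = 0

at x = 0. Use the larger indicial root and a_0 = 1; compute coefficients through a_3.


Write in Frobenius form y'' + (p(x)/x) y' + (q(x)/x^2) y = 0:
  p(x) = -7/3,  q(x) = -2x^2 + x + 1.
Indicial equation: r(r-1) + (-7/3) r + (1) = 0 -> roots r_1 = 3, r_2 = 1/3.
Take r = r_1 = 3. Let y(x) = x^r sum_{n>=0} a_n x^n with a_0 = 1.
Substitute y = x^r sum a_n x^n and match x^{r+n}. The recurrence is
  D(n) a_n + 1 a_{n-1} - 2 a_{n-2} = 0,  where D(n) = (r+n)(r+n-1) + (-7/3)(r+n) + (1).
  a_n = [-1 a_{n-1} + 2 a_{n-2}] / D(n).
Since the indicial polynomial factors as (r - r_1)(r - r_2), D(n) = (r_1 + n - r_1)(r_1 + n - r_2) = n(n + 8/3).
Evaluating step by step (a_0 = 1):
  n = 1: D(1) = 1(1 + 8/3) = 11/3; numerator = -1(1) = -1; a_1 = (-1)/(11/3) = -3/11
  n = 2: D(2) = 2(2 + 8/3) = 28/3; numerator = -1(-3/11) + 2(1) = 25/11; a_2 = (25/11)/(28/3) = 75/308
  n = 3: D(3) = 3(3 + 8/3) = 17; numerator = -1(75/308) + 2(-3/11) = -243/308; a_3 = (-243/308)/(17) = -243/5236

r = 3; a_0 = 1; a_1 = -3/11; a_2 = 75/308; a_3 = -243/5236


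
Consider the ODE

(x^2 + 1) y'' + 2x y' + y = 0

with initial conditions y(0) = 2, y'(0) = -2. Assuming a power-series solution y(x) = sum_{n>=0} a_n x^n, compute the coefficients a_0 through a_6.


Ansatz: y(x) = sum_{n>=0} a_n x^n, so y'(x) = sum_{n>=1} n a_n x^(n-1) and y''(x) = sum_{n>=2} n(n-1) a_n x^(n-2).
Substitute into P(x) y'' + Q(x) y' + R(x) y = 0 with P(x) = x^2 + 1, Q(x) = 2x, R(x) = 1, and match powers of x.
Initial conditions: a_0 = 2, a_1 = -2.
Setting the coefficient of each power of x to zero and solving order by order (substituting the coefficients already found):
  x^0: 2 a_2 + a_0 = 0  ->  2 a_2 = -a_0 = -2  ->  a_2 = -1
  x^1: 6 a_3 + 3 a_1 = 0  ->  6 a_3 = -3 a_1 = 6  ->  a_3 = 1
  x^2: 12 a_4 + 7 a_2 = 0  ->  12 a_4 = -7 a_2 = 7  ->  a_4 = 7/12
  x^3: 20 a_5 + 13 a_3 = 0  ->  20 a_5 = -13 a_3 = -13  ->  a_5 = -13/20
  x^4: 30 a_6 + 21 a_4 = 0  ->  30 a_6 = -21 a_4 = -49/4  ->  a_6 = -49/120
Truncated series: y(x) = 2 - 2 x - x^2 + x^3 + (7/12) x^4 - (13/20) x^5 - (49/120) x^6 + O(x^7).

a_0 = 2; a_1 = -2; a_2 = -1; a_3 = 1; a_4 = 7/12; a_5 = -13/20; a_6 = -49/120


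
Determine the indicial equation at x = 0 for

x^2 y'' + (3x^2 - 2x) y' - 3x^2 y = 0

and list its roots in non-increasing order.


Divide by x^2 to reach normal form y'' + P_1(x) y' + P_2(x) y = 0 with P_1(x) = 3 - 2/x and P_2(x) = -3.
x = 0 is a singular point because the y'-coefficient 3 - 2/x has a pole at x = 0.
It is a regular singular point because x P_1(x) = p(x) = 3x - 2 and x^2 P_2(x) = q(x) = -3x^2 are polynomials, hence analytic at x = 0.
p(0) = -2,  q(0) = 0.
Indicial equation: r(r-1) + p(0) r + q(0) = 0, i.e. r^2 + (p(0) - 1) r + q(0) = 0, i.e. r^2 - 3 r = 0.
Discriminant: (-3)^2 - 4(0) = 9, so r = (3 ± 3)/2.
Solving: r_1 = 3, r_2 = 0.

indicial: r^2 - 3 r = 0; roots r_1 = 3, r_2 = 0


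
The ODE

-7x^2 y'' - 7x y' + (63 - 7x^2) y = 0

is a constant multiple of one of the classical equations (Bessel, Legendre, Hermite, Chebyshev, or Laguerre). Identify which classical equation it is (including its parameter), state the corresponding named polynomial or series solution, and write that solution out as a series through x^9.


All three coefficients share the factor -7; dividing through by -7 gives  x^2 y'' + x y' + (x^2 - 9) y = 0.
This matches the Bessel equation x^2 y'' + x y' + (x^2 - nu^2) y = 0 with nu^2 = 9, so nu = 3; the solution bounded at x = 0 is J_3(x).
Frobenius at x = 0: indicial roots ±nu; for r = nu the recurrence k(k + 2nu) c_k = -c_{k-2} gives the standard series J_nu(x) = sum_{k>=0} (-1)^k / (k! (k+nu)!) (x/2)^(2k+nu). Evaluate the first 4 terms:
  k = 0: (-1)^0 / (0! * 3! * 2^3) x^3 = 1/(1*6*8) x^3 = (1/48) x^3
  k = 1: (-1)^1 / (1! * 4! * 2^5) x^5 = -1/(1*24*32) x^5 = (-1/768) x^5
  k = 2: (-1)^2 / (2! * 5! * 2^7) x^7 = 1/(2*120*128) x^7 = (1/30720) x^7
  k = 3: (-1)^3 / (3! * 6! * 2^9) x^9 = -1/(6*720*512) x^9 = (-1/2211840) x^9
Hence J_3(x) = -x^9/2211840 + x^7/30720 - x^5/768 + x^3/48 + ....

J_3(x); series = -x^9/2211840 + x^7/30720 - x^5/768 + x^3/48


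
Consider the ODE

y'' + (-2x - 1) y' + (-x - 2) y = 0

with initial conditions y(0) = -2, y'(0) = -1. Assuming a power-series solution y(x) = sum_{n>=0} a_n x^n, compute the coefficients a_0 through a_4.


Ansatz: y(x) = sum_{n>=0} a_n x^n, so y'(x) = sum_{n>=1} n a_n x^(n-1) and y''(x) = sum_{n>=2} n(n-1) a_n x^(n-2).
Substitute into P(x) y'' + Q(x) y' + R(x) y = 0 with P(x) = 1, Q(x) = -2x - 1, R(x) = -x - 2, and match powers of x.
Initial conditions: a_0 = -2, a_1 = -1.
Setting the coefficient of each power of x to zero and solving order by order (substituting the coefficients already found):
  x^0: 2 a_2 - a_1 - 2 a_0 = 0  ->  2 a_2 = a_1 + 2 a_0 = -5  ->  a_2 = -5/2
  x^1: 6 a_3 - 2 a_2 - 4 a_1 - a_0 = 0  ->  6 a_3 = 2 a_2 + 4 a_1 + a_0 = -11  ->  a_3 = -11/6
  x^2: 12 a_4 - 3 a_3 - 6 a_2 - a_1 = 0  ->  12 a_4 = 3 a_3 + 6 a_2 + a_1 = -43/2  ->  a_4 = -43/24
Truncated series: y(x) = -2 - x - (5/2) x^2 - (11/6) x^3 - (43/24) x^4 + O(x^5).

a_0 = -2; a_1 = -1; a_2 = -5/2; a_3 = -11/6; a_4 = -43/24


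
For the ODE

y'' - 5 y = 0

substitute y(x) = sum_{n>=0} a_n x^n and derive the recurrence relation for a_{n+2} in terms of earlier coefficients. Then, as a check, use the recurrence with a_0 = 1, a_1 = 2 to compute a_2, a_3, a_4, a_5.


Substitute y = sum_n a_n x^n into y'' + (const) y = 0.
y''(x) = sum_{n>=0} (n+2)(n+1) a_{n+2} x^n.
The ODE becomes sum_n [(n+2)(n+1) a_{n+2} - 5 a_n] x^n = 0.
Setting each coefficient to zero gives the recurrence:
  (n+2)(n+1) a_{n+2} - 5 a_n = 0,
  a_{n+2} = 5 / ((n+1)(n+2)) a_n.

Check with a_0 = 1, a_1 = 2 (apply the recurrence for n = 0, 1, 2, 3): a_0 = 1, a_1 = 2, a_2 = 5/2, a_3 = 5/3, a_4 = 25/24, a_5 = 5/12.

a_{n+2} = 5/((n+1)(n+2)) * a_n; check: a_0 = 1, a_1 = 2, a_2 = 5/2, a_3 = 5/3, a_4 = 25/24, a_5 = 5/12


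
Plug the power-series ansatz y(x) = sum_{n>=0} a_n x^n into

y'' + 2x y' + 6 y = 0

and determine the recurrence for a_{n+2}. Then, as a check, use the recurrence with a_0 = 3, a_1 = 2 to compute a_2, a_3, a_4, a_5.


Substitute y = sum_n a_n x^n.
y''(x) has coefficient (n+2)(n+1) a_{n+2} at x^n;
2 x y'(x) has coefficient 2 n a_n at x^n (shift);
6 y(x) has coefficient 6 a_n at x^n.
Matching x^n: (n+2)(n+1) a_{n+2} + (2n + 6) a_n = 0.
Thus a_{n+2} = (-2n - 6) / ((n+1)(n+2)) * a_n.

Check with a_0 = 3, a_1 = 2 (apply the recurrence for n = 0, 1, 2, 3): a_0 = 3, a_1 = 2, a_2 = -9, a_3 = -8/3, a_4 = 15/2, a_5 = 8/5.

a_(n+2) = (-2n - 6) / ((n+1)(n+2)) * a_n; check: a_0 = 3, a_1 = 2, a_2 = -9, a_3 = -8/3, a_4 = 15/2, a_5 = 8/5


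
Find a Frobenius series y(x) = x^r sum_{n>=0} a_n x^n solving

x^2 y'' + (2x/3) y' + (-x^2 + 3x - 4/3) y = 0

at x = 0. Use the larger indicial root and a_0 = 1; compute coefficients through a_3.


Write in Frobenius form y'' + (p(x)/x) y' + (q(x)/x^2) y = 0:
  p(x) = 2/3,  q(x) = -x^2 + 3x - 4/3.
Indicial equation: r(r-1) + (2/3) r + (-4/3) = 0 -> roots r_1 = 4/3, r_2 = -1.
Take r = r_1 = 4/3. Let y(x) = x^r sum_{n>=0} a_n x^n with a_0 = 1.
Substitute y = x^r sum a_n x^n and match x^{r+n}. The recurrence is
  D(n) a_n + 3 a_{n-1} - 1 a_{n-2} = 0,  where D(n) = (r+n)(r+n-1) + (2/3)(r+n) + (-4/3).
  a_n = [-3 a_{n-1} + 1 a_{n-2}] / D(n).
Since the indicial polynomial factors as (r - r_1)(r - r_2), D(n) = (r_1 + n - r_1)(r_1 + n - r_2) = n(n + 7/3).
Evaluating step by step (a_0 = 1):
  n = 1: D(1) = 1(1 + 7/3) = 10/3; numerator = -3(1) = -3; a_1 = (-3)/(10/3) = -9/10
  n = 2: D(2) = 2(2 + 7/3) = 26/3; numerator = -3(-9/10) + 1(1) = 37/10; a_2 = (37/10)/(26/3) = 111/260
  n = 3: D(3) = 3(3 + 7/3) = 16; numerator = -3(111/260) + 1(-9/10) = -567/260; a_3 = (-567/260)/(16) = -567/4160

r = 4/3; a_0 = 1; a_1 = -9/10; a_2 = 111/260; a_3 = -567/4160


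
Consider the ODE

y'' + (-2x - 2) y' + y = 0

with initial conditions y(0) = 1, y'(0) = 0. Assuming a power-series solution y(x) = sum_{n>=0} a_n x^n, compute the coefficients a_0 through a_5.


Ansatz: y(x) = sum_{n>=0} a_n x^n, so y'(x) = sum_{n>=1} n a_n x^(n-1) and y''(x) = sum_{n>=2} n(n-1) a_n x^(n-2).
Substitute into P(x) y'' + Q(x) y' + R(x) y = 0 with P(x) = 1, Q(x) = -2x - 2, R(x) = 1, and match powers of x.
Initial conditions: a_0 = 1, a_1 = 0.
Setting the coefficient of each power of x to zero and solving order by order (substituting the coefficients already found):
  x^0: 2 a_2 - 2 a_1 + a_0 = 0  ->  2 a_2 = 2 a_1 - a_0 = -1  ->  a_2 = -1/2
  x^1: 6 a_3 - 4 a_2 - a_1 = 0  ->  6 a_3 = 4 a_2 + a_1 = -2  ->  a_3 = -1/3
  x^2: 12 a_4 - 6 a_3 - 3 a_2 = 0  ->  12 a_4 = 6 a_3 + 3 a_2 = -7/2  ->  a_4 = -7/24
  x^3: 20 a_5 - 8 a_4 - 5 a_3 = 0  ->  20 a_5 = 8 a_4 + 5 a_3 = -4  ->  a_5 = -1/5
Truncated series: y(x) = 1 - (1/2) x^2 - (1/3) x^3 - (7/24) x^4 - (1/5) x^5 + O(x^6).

a_0 = 1; a_1 = 0; a_2 = -1/2; a_3 = -1/3; a_4 = -7/24; a_5 = -1/5


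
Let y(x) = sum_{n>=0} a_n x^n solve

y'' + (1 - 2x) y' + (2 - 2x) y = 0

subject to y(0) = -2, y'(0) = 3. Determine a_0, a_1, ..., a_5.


Ansatz: y(x) = sum_{n>=0} a_n x^n, so y'(x) = sum_{n>=1} n a_n x^(n-1) and y''(x) = sum_{n>=2} n(n-1) a_n x^(n-2).
Substitute into P(x) y'' + Q(x) y' + R(x) y = 0 with P(x) = 1, Q(x) = 1 - 2x, R(x) = 2 - 2x, and match powers of x.
Initial conditions: a_0 = -2, a_1 = 3.
Setting the coefficient of each power of x to zero and solving order by order (substituting the coefficients already found):
  x^0: 2 a_2 + a_1 + 2 a_0 = 0  ->  2 a_2 = -a_1 - 2 a_0 = 1  ->  a_2 = 1/2
  x^1: 6 a_3 + 2 a_2 - 2 a_0 = 0  ->  6 a_3 = -2 a_2 + 2 a_0 = -5  ->  a_3 = -5/6
  x^2: 12 a_4 + 3 a_3 - 2 a_2 - 2 a_1 = 0  ->  12 a_4 = -3 a_3 + 2 a_2 + 2 a_1 = 19/2  ->  a_4 = 19/24
  x^3: 20 a_5 + 4 a_4 - 4 a_3 - 2 a_2 = 0  ->  20 a_5 = -4 a_4 + 4 a_3 + 2 a_2 = -11/2  ->  a_5 = -11/40
Truncated series: y(x) = -2 + 3 x + (1/2) x^2 - (5/6) x^3 + (19/24) x^4 - (11/40) x^5 + O(x^6).

a_0 = -2; a_1 = 3; a_2 = 1/2; a_3 = -5/6; a_4 = 19/24; a_5 = -11/40


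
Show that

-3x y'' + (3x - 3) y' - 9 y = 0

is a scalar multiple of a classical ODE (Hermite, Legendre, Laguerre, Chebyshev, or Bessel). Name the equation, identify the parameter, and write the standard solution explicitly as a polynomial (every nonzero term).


All three coefficients share the factor -3; dividing through by -3 gives  x y'' + (1 - x) y' + 3 y = 0.
This matches the Laguerre equation x y'' + (1 - x) y' + n y = 0 with n = 3; the polynomial solution is L_3(x).
With y = sum_k a_k x^k, matching x^k gives (k+1)k a_{k+1} + (k+1) a_{k+1} - k a_k + n a_k = 0, i.e. (k+1)^2 a_{k+1} = (k - n) a_k = (k - 3) a_k. The right side vanishes at k = 3, so the series terminates at degree 3.
Standard normalization L_n(0) = 1 gives a_0 = 1. Work upward with a_{k+1} = (k - 3) a_k / (k+1)^2:
  a_1 = (0 - 3)(1) / 1^2 = -3/1 = -3
  a_2 = (1 - 3)(-3) / 2^2 = 6/4 = 3/2
  a_3 = (2 - 3)(3/2) / 3^2 = (-3/2)/9 = -1/6
Hence L_3(x) = -x^3/6 + 3 x^2/2 - 3 x + 1.

L_3(x); series = -x^3/6 + 3 x^2/2 - 3 x + 1


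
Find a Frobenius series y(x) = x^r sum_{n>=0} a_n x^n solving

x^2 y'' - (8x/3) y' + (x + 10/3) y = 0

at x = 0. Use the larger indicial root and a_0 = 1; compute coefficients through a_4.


Write in Frobenius form y'' + (p(x)/x) y' + (q(x)/x^2) y = 0:
  p(x) = -8/3,  q(x) = x + 10/3.
Indicial equation: r(r-1) + (-8/3) r + (10/3) = 0 -> roots r_1 = 2, r_2 = 5/3.
Take r = r_1 = 2. Let y(x) = x^r sum_{n>=0} a_n x^n with a_0 = 1.
Substitute y = x^r sum a_n x^n and match x^{r+n}. The recurrence is
  D(n) a_n + 1 a_{n-1} = 0,  where D(n) = (r+n)(r+n-1) + (-8/3)(r+n) + (10/3).
  a_n = -1 / D(n) * a_{n-1}.
Since the indicial polynomial factors as (r - r_1)(r - r_2), D(n) = (r_1 + n - r_1)(r_1 + n - r_2) = n(n + 1/3).
Evaluating step by step (a_0 = 1):
  n = 1: D(1) = 1(1 + 1/3) = 4/3; numerator = -1(1) = -1; a_1 = (-1)/(4/3) = -3/4
  n = 2: D(2) = 2(2 + 1/3) = 14/3; numerator = -1(-3/4) = 3/4; a_2 = (3/4)/(14/3) = 9/56
  n = 3: D(3) = 3(3 + 1/3) = 10; numerator = -1(9/56) = -9/56; a_3 = (-9/56)/(10) = -9/560
  n = 4: D(4) = 4(4 + 1/3) = 52/3; numerator = -1(-9/560) = 9/560; a_4 = (9/560)/(52/3) = 27/29120

r = 2; a_0 = 1; a_1 = -3/4; a_2 = 9/56; a_3 = -9/560; a_4 = 27/29120


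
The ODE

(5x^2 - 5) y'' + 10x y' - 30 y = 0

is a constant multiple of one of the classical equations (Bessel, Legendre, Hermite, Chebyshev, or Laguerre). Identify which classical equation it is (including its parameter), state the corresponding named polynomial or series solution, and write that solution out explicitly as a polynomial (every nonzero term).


All three coefficients share the factor -5; dividing through by -5 gives  (1 - x^2) y'' - 2x y' + 6 y = 0.
This matches the Legendre equation (1 - x^2) y'' - 2x y' + n(n+1) y = 0 (note the -2x y' term) with n(n+1) = 6, so n = 2; the polynomial solution is P_2(x).
With y = sum_k a_k x^k, matching x^k gives (k+2)(k+1) a_{k+2} = [k(k+1) - n(n+1)] a_k = (k - 2)(k + 3) a_k. The right side vanishes at k = 2, so the series with the parity of 2 terminates at degree 2.
Standard normalization (P_n(1) = 1): leading coefficient (2n)!/(2^n (n!)^2) = 24/(4*4) = 3/2, so a_2 = 3/2. Work downward with a_k = (k+1)(k+2) a_{k+2} / ((k - 2)(k + 3)):
  a_0 = (1)(2)(3/2) / ((0 - 2)(0 + 3)) = 3/(-6) = -1/2
Hence P_2(x) = 3 x^2/2 - 1/2.

P_2(x); series = 3 x^2/2 - 1/2


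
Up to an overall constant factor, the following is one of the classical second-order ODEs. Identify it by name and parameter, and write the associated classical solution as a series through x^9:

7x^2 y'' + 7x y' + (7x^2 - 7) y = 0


All three coefficients share the factor 7; dividing through by 7 gives  x^2 y'' + x y' + (x^2 - 1) y = 0.
This matches the Bessel equation x^2 y'' + x y' + (x^2 - nu^2) y = 0 with nu^2 = 1, so nu = 1; the solution bounded at x = 0 is J_1(x).
Frobenius at x = 0: indicial roots ±nu; for r = nu the recurrence k(k + 2nu) c_k = -c_{k-2} gives the standard series J_nu(x) = sum_{k>=0} (-1)^k / (k! (k+nu)!) (x/2)^(2k+nu). Evaluate the first 5 terms:
  k = 0: (-1)^0 / (0! * 1! * 2^1) x^1 = 1/(1*1*2) x^1 = (1/2) x^1
  k = 1: (-1)^1 / (1! * 2! * 2^3) x^3 = -1/(1*2*8) x^3 = (-1/16) x^3
  k = 2: (-1)^2 / (2! * 3! * 2^5) x^5 = 1/(2*6*32) x^5 = (1/384) x^5
  k = 3: (-1)^3 / (3! * 4! * 2^7) x^7 = -1/(6*24*128) x^7 = (-1/18432) x^7
  k = 4: (-1)^4 / (4! * 5! * 2^9) x^9 = 1/(24*120*512) x^9 = (1/1474560) x^9
Hence J_1(x) = x^9/1474560 - x^7/18432 + x^5/384 - x^3/16 + x/2 + ....

J_1(x); series = x^9/1474560 - x^7/18432 + x^5/384 - x^3/16 + x/2


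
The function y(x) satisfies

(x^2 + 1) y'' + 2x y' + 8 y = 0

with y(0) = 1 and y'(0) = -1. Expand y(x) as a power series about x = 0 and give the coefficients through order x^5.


Ansatz: y(x) = sum_{n>=0} a_n x^n, so y'(x) = sum_{n>=1} n a_n x^(n-1) and y''(x) = sum_{n>=2} n(n-1) a_n x^(n-2).
Substitute into P(x) y'' + Q(x) y' + R(x) y = 0 with P(x) = x^2 + 1, Q(x) = 2x, R(x) = 8, and match powers of x.
Initial conditions: a_0 = 1, a_1 = -1.
Setting the coefficient of each power of x to zero and solving order by order (substituting the coefficients already found):
  x^0: 2 a_2 + 8 a_0 = 0  ->  2 a_2 = -8 a_0 = -8  ->  a_2 = -4
  x^1: 6 a_3 + 10 a_1 = 0  ->  6 a_3 = -10 a_1 = 10  ->  a_3 = 5/3
  x^2: 12 a_4 + 14 a_2 = 0  ->  12 a_4 = -14 a_2 = 56  ->  a_4 = 14/3
  x^3: 20 a_5 + 20 a_3 = 0  ->  20 a_5 = -20 a_3 = -100/3  ->  a_5 = -5/3
Truncated series: y(x) = 1 - x - 4 x^2 + (5/3) x^3 + (14/3) x^4 - (5/3) x^5 + O(x^6).

a_0 = 1; a_1 = -1; a_2 = -4; a_3 = 5/3; a_4 = 14/3; a_5 = -5/3


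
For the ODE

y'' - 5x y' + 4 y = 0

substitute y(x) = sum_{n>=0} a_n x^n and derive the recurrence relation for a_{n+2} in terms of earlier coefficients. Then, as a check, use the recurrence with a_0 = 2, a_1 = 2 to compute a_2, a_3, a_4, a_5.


Substitute y = sum_n a_n x^n.
y''(x) has coefficient (n+2)(n+1) a_{n+2} at x^n;
-5 x y'(x) has coefficient -5 n a_n at x^n (shift);
4 y(x) has coefficient 4 a_n at x^n.
Matching x^n: (n+2)(n+1) a_{n+2} + (-5n + 4) a_n = 0.
Thus a_{n+2} = (5n - 4) / ((n+1)(n+2)) * a_n.

Check with a_0 = 2, a_1 = 2 (apply the recurrence for n = 0, 1, 2, 3): a_0 = 2, a_1 = 2, a_2 = -4, a_3 = 1/3, a_4 = -2, a_5 = 11/60.

a_(n+2) = (5n - 4) / ((n+1)(n+2)) * a_n; check: a_0 = 2, a_1 = 2, a_2 = -4, a_3 = 1/3, a_4 = -2, a_5 = 11/60


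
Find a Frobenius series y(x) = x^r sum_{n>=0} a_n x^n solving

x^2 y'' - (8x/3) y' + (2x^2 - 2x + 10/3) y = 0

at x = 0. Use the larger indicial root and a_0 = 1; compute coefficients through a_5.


Write in Frobenius form y'' + (p(x)/x) y' + (q(x)/x^2) y = 0:
  p(x) = -8/3,  q(x) = 2x^2 - 2x + 10/3.
Indicial equation: r(r-1) + (-8/3) r + (10/3) = 0 -> roots r_1 = 2, r_2 = 5/3.
Take r = r_1 = 2. Let y(x) = x^r sum_{n>=0} a_n x^n with a_0 = 1.
Substitute y = x^r sum a_n x^n and match x^{r+n}. The recurrence is
  D(n) a_n - 2 a_{n-1} + 2 a_{n-2} = 0,  where D(n) = (r+n)(r+n-1) + (-8/3)(r+n) + (10/3).
  a_n = [2 a_{n-1} - 2 a_{n-2}] / D(n).
Since the indicial polynomial factors as (r - r_1)(r - r_2), D(n) = (r_1 + n - r_1)(r_1 + n - r_2) = n(n + 1/3).
Evaluating step by step (a_0 = 1):
  n = 1: D(1) = 1(1 + 1/3) = 4/3; numerator = 2(1) = 2; a_1 = (2)/(4/3) = 3/2
  n = 2: D(2) = 2(2 + 1/3) = 14/3; numerator = 2(3/2) - 2(1) = 1; a_2 = (1)/(14/3) = 3/14
  n = 3: D(3) = 3(3 + 1/3) = 10; numerator = 2(3/14) - 2(3/2) = -18/7; a_3 = (-18/7)/(10) = -9/35
  n = 4: D(4) = 4(4 + 1/3) = 52/3; numerator = 2(-9/35) - 2(3/14) = -33/35; a_4 = (-33/35)/(52/3) = -99/1820
  n = 5: D(5) = 5(5 + 1/3) = 80/3; numerator = 2(-99/1820) - 2(-9/35) = 369/910; a_5 = (369/910)/(80/3) = 1107/72800

r = 2; a_0 = 1; a_1 = 3/2; a_2 = 3/14; a_3 = -9/35; a_4 = -99/1820; a_5 = 1107/72800


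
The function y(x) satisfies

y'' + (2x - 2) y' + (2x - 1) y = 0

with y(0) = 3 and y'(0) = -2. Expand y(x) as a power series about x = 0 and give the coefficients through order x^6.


Ansatz: y(x) = sum_{n>=0} a_n x^n, so y'(x) = sum_{n>=1} n a_n x^(n-1) and y''(x) = sum_{n>=2} n(n-1) a_n x^(n-2).
Substitute into P(x) y'' + Q(x) y' + R(x) y = 0 with P(x) = 1, Q(x) = 2x - 2, R(x) = 2x - 1, and match powers of x.
Initial conditions: a_0 = 3, a_1 = -2.
Setting the coefficient of each power of x to zero and solving order by order (substituting the coefficients already found):
  x^0: 2 a_2 - 2 a_1 - a_0 = 0  ->  2 a_2 = 2 a_1 + a_0 = -1  ->  a_2 = -1/2
  x^1: 6 a_3 - 4 a_2 + a_1 + 2 a_0 = 0  ->  6 a_3 = 4 a_2 - a_1 - 2 a_0 = -6  ->  a_3 = -1
  x^2: 12 a_4 - 6 a_3 + 3 a_2 + 2 a_1 = 0  ->  12 a_4 = 6 a_3 - 3 a_2 - 2 a_1 = -1/2  ->  a_4 = -1/24
  x^3: 20 a_5 - 8 a_4 + 5 a_3 + 2 a_2 = 0  ->  20 a_5 = 8 a_4 - 5 a_3 - 2 a_2 = 17/3  ->  a_5 = 17/60
  x^4: 30 a_6 - 10 a_5 + 7 a_4 + 2 a_3 = 0  ->  30 a_6 = 10 a_5 - 7 a_4 - 2 a_3 = 41/8  ->  a_6 = 41/240
Truncated series: y(x) = 3 - 2 x - (1/2) x^2 - x^3 - (1/24) x^4 + (17/60) x^5 + (41/240) x^6 + O(x^7).

a_0 = 3; a_1 = -2; a_2 = -1/2; a_3 = -1; a_4 = -1/24; a_5 = 17/60; a_6 = 41/240


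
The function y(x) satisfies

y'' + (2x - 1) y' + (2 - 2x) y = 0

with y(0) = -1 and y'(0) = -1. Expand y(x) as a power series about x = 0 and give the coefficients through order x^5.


Ansatz: y(x) = sum_{n>=0} a_n x^n, so y'(x) = sum_{n>=1} n a_n x^(n-1) and y''(x) = sum_{n>=2} n(n-1) a_n x^(n-2).
Substitute into P(x) y'' + Q(x) y' + R(x) y = 0 with P(x) = 1, Q(x) = 2x - 1, R(x) = 2 - 2x, and match powers of x.
Initial conditions: a_0 = -1, a_1 = -1.
Setting the coefficient of each power of x to zero and solving order by order (substituting the coefficients already found):
  x^0: 2 a_2 - a_1 + 2 a_0 = 0  ->  2 a_2 = a_1 - 2 a_0 = 1  ->  a_2 = 1/2
  x^1: 6 a_3 - 2 a_2 + 4 a_1 - 2 a_0 = 0  ->  6 a_3 = 2 a_2 - 4 a_1 + 2 a_0 = 3  ->  a_3 = 1/2
  x^2: 12 a_4 - 3 a_3 + 6 a_2 - 2 a_1 = 0  ->  12 a_4 = 3 a_3 - 6 a_2 + 2 a_1 = -7/2  ->  a_4 = -7/24
  x^3: 20 a_5 - 4 a_4 + 8 a_3 - 2 a_2 = 0  ->  20 a_5 = 4 a_4 - 8 a_3 + 2 a_2 = -25/6  ->  a_5 = -5/24
Truncated series: y(x) = -1 - x + (1/2) x^2 + (1/2) x^3 - (7/24) x^4 - (5/24) x^5 + O(x^6).

a_0 = -1; a_1 = -1; a_2 = 1/2; a_3 = 1/2; a_4 = -7/24; a_5 = -5/24


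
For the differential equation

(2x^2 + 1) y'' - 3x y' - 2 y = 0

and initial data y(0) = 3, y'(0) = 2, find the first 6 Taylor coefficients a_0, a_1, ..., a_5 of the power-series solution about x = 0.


Ansatz: y(x) = sum_{n>=0} a_n x^n, so y'(x) = sum_{n>=1} n a_n x^(n-1) and y''(x) = sum_{n>=2} n(n-1) a_n x^(n-2).
Substitute into P(x) y'' + Q(x) y' + R(x) y = 0 with P(x) = 2x^2 + 1, Q(x) = -3x, R(x) = -2, and match powers of x.
Initial conditions: a_0 = 3, a_1 = 2.
Setting the coefficient of each power of x to zero and solving order by order (substituting the coefficients already found):
  x^0: 2 a_2 - 2 a_0 = 0  ->  2 a_2 = 2 a_0 = 6  ->  a_2 = 3
  x^1: 6 a_3 - 5 a_1 = 0  ->  6 a_3 = 5 a_1 = 10  ->  a_3 = 5/3
  x^2: 12 a_4 - 4 a_2 = 0  ->  12 a_4 = 4 a_2 = 12  ->  a_4 = 1
  x^3: 20 a_5 + a_3 = 0  ->  20 a_5 = -a_3 = -5/3  ->  a_5 = -1/12
Truncated series: y(x) = 3 + 2 x + 3 x^2 + (5/3) x^3 + x^4 - (1/12) x^5 + O(x^6).

a_0 = 3; a_1 = 2; a_2 = 3; a_3 = 5/3; a_4 = 1; a_5 = -1/12


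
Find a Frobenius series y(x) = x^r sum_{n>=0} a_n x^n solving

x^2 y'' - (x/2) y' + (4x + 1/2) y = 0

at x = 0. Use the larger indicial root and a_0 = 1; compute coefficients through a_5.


Write in Frobenius form y'' + (p(x)/x) y' + (q(x)/x^2) y = 0:
  p(x) = -1/2,  q(x) = 4x + 1/2.
Indicial equation: r(r-1) + (-1/2) r + (1/2) = 0 -> roots r_1 = 1, r_2 = 1/2.
Take r = r_1 = 1. Let y(x) = x^r sum_{n>=0} a_n x^n with a_0 = 1.
Substitute y = x^r sum a_n x^n and match x^{r+n}. The recurrence is
  D(n) a_n + 4 a_{n-1} = 0,  where D(n) = (r+n)(r+n-1) + (-1/2)(r+n) + (1/2).
  a_n = -4 / D(n) * a_{n-1}.
Since the indicial polynomial factors as (r - r_1)(r - r_2), D(n) = (r_1 + n - r_1)(r_1 + n - r_2) = n(n + 1/2).
Evaluating step by step (a_0 = 1):
  n = 1: D(1) = 1(1 + 1/2) = 3/2; numerator = -4(1) = -4; a_1 = (-4)/(3/2) = -8/3
  n = 2: D(2) = 2(2 + 1/2) = 5; numerator = -4(-8/3) = 32/3; a_2 = (32/3)/(5) = 32/15
  n = 3: D(3) = 3(3 + 1/2) = 21/2; numerator = -4(32/15) = -128/15; a_3 = (-128/15)/(21/2) = -256/315
  n = 4: D(4) = 4(4 + 1/2) = 18; numerator = -4(-256/315) = 1024/315; a_4 = (1024/315)/(18) = 512/2835
  n = 5: D(5) = 5(5 + 1/2) = 55/2; numerator = -4(512/2835) = -2048/2835; a_5 = (-2048/2835)/(55/2) = -4096/155925

r = 1; a_0 = 1; a_1 = -8/3; a_2 = 32/15; a_3 = -256/315; a_4 = 512/2835; a_5 = -4096/155925


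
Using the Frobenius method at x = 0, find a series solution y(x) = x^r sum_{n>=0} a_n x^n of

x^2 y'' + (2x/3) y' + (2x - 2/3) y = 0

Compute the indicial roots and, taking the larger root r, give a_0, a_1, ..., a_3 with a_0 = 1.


Write in Frobenius form y'' + (p(x)/x) y' + (q(x)/x^2) y = 0:
  p(x) = 2/3,  q(x) = 2x - 2/3.
Indicial equation: r(r-1) + (2/3) r + (-2/3) = 0 -> roots r_1 = 1, r_2 = -2/3.
Take r = r_1 = 1. Let y(x) = x^r sum_{n>=0} a_n x^n with a_0 = 1.
Substitute y = x^r sum a_n x^n and match x^{r+n}. The recurrence is
  D(n) a_n + 2 a_{n-1} = 0,  where D(n) = (r+n)(r+n-1) + (2/3)(r+n) + (-2/3).
  a_n = -2 / D(n) * a_{n-1}.
Since the indicial polynomial factors as (r - r_1)(r - r_2), D(n) = (r_1 + n - r_1)(r_1 + n - r_2) = n(n + 5/3).
Evaluating step by step (a_0 = 1):
  n = 1: D(1) = 1(1 + 5/3) = 8/3; numerator = -2(1) = -2; a_1 = (-2)/(8/3) = -3/4
  n = 2: D(2) = 2(2 + 5/3) = 22/3; numerator = -2(-3/4) = 3/2; a_2 = (3/2)/(22/3) = 9/44
  n = 3: D(3) = 3(3 + 5/3) = 14; numerator = -2(9/44) = -9/22; a_3 = (-9/22)/(14) = -9/308

r = 1; a_0 = 1; a_1 = -3/4; a_2 = 9/44; a_3 = -9/308


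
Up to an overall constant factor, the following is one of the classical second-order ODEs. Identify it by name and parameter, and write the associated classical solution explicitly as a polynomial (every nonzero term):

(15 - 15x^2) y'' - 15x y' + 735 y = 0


All three coefficients share the factor 15; dividing through by 15 gives  (1 - x^2) y'' - x y' + 49 y = 0.
This matches the Chebyshev equation (1 - x^2) y'' - x y' + n^2 y = 0 (note the -x y' term, not -2x y') with n^2 = 49, so n = 7; the polynomial solution is T_7(x).
With y = sum_k a_k x^k, matching x^k gives (k+2)(k+1) a_{k+2} = (k^2 - n^2) a_k = (k - 7)(k + 7) a_k. The right side vanishes at k = 7, so the series with the parity of 7 terminates at degree 7.
Standard normalization: leading coefficient of T_n is 2^(n-1), so a_7 = 2^6 = 64. Work downward with a_k = (k+1)(k+2) a_{k+2} / ((k - 7)(k + 7)):
  a_5 = (6)(7)(64) / ((5 - 7)(5 + 7)) = 2688/(-24) = -112
  a_3 = (4)(5)(-112) / ((3 - 7)(3 + 7)) = -2240/(-40) = 56
  a_1 = (2)(3)(56) / ((1 - 7)(1 + 7)) = 336/(-48) = -7
Hence T_7(x) = 64 x^7 - 112 x^5 + 56 x^3 - 7 x.

T_7(x); series = 64 x^7 - 112 x^5 + 56 x^3 - 7 x


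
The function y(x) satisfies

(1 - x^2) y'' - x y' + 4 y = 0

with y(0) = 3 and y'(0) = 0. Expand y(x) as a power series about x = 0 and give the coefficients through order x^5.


Ansatz: y(x) = sum_{n>=0} a_n x^n, so y'(x) = sum_{n>=1} n a_n x^(n-1) and y''(x) = sum_{n>=2} n(n-1) a_n x^(n-2).
Substitute into P(x) y'' + Q(x) y' + R(x) y = 0 with P(x) = 1 - x^2, Q(x) = -x, R(x) = 4, and match powers of x.
Initial conditions: a_0 = 3, a_1 = 0.
Setting the coefficient of each power of x to zero and solving order by order (substituting the coefficients already found):
  x^0: 2 a_2 + 4 a_0 = 0  ->  2 a_2 = -4 a_0 = -12  ->  a_2 = -6
  x^1: 6 a_3 + 3 a_1 = 0  ->  6 a_3 = -3 a_1 = 0  ->  a_3 = 0
  x^2: 12 a_4 = 0  ->  a_4 = 0
  x^3: 20 a_5 - 5 a_3 = 0  ->  20 a_5 = 5 a_3 = 0  ->  a_5 = 0
Truncated series: y(x) = 3 - 6 x^2 + O(x^6).

a_0 = 3; a_1 = 0; a_2 = -6; a_3 = 0; a_4 = 0; a_5 = 0
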